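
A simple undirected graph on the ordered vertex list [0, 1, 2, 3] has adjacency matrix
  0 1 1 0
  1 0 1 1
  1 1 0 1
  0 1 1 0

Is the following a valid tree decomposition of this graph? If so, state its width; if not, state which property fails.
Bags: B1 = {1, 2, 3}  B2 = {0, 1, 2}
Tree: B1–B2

Yes; width 2.

Vertex coverage: the bags together contain {0, 1, 2, 3}, the full vertex set. Edge coverage: each edge of G has both endpoints in at least one bag. Running intersection: for every vertex, the bags containing it form a connected subtree. All three properties hold, so this is a valid tree decomposition of width max|bag| − 1 = 2, and hence tw(G) ≤ 2.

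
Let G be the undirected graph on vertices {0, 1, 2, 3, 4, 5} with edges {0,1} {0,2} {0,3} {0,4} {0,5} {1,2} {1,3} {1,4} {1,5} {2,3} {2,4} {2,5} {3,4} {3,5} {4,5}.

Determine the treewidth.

5

A width-5 tree decomposition is:
Bags: B1 = {0, 1, 2, 3, 4, 5}
Tree: (single bag)
A single bag containing all 6 vertices is trivially a valid decomposition of width 5. On the other hand G contains the 6-clique {0, 1, 2, 3, 4, 5}. A clique must lie in a single bag of any decomposition, so no decomposition can have width below 5. The upper and lower bounds meet at 5, so that is the treewidth.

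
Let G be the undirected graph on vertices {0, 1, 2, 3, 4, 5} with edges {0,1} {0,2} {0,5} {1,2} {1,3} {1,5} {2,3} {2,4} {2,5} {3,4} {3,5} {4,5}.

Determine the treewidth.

A width-3 tree decomposition is:
Bags: B1 = {0, 1, 2, 5}  B2 = {1, 2, 3, 5}  B3 = {2, 3, 4, 5}
Tree: B1–B2, B2–B3
Every bag has size at most 4, so the width is 4 − 1 = 3 and tw(G) ≤ 3. For the lower bound, the 4 vertices {0, 1, 2, 5} are pairwise adjacent, and any tree decomposition puts a clique entirely inside one bag — forcing width ≥ 3. The upper and lower bounds meet at 3, so that is the treewidth.

3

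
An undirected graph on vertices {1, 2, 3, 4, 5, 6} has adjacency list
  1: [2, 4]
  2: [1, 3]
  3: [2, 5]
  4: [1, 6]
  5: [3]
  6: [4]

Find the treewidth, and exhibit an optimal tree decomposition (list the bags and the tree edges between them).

Each bag holds 2 vertices, so the decomposition has width 1, which upper-bounds the treewidth. G has an edge, so its treewidth is at least 1. Therefore the treewidth is 1.

Treewidth 1.
One optimal decomposition is:
Bags: B1 = {3, 5}  B2 = {2, 3}  B3 = {1, 2}  B4 = {1, 4}  B5 = {4, 6}
Tree: B1–B2, B2–B3, B3–B4, B4–B5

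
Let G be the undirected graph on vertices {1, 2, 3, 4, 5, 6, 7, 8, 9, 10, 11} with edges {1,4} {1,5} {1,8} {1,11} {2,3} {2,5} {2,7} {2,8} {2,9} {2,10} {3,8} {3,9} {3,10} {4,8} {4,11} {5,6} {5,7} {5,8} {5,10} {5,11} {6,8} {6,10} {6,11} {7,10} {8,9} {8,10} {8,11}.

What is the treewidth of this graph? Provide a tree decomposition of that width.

Each bag holds 4 vertices, so the decomposition has width 3, which upper-bounds the treewidth. On the other hand G contains the 4-clique {2, 3, 8, 9}. A clique must lie in a single bag of any decomposition, so no decomposition can have width below 3. Hence tw(G) = 3 exactly.

Treewidth 3.
One optimal decomposition is:
Bags: B1 = {5, 6, 8, 11}  B2 = {5, 6, 8, 10}  B3 = {1, 5, 8, 11}  B4 = {2, 5, 8, 10}  B5 = {1, 4, 8, 11}  B6 = {2, 3, 8, 10}  B7 = {2, 3, 8, 9}  B8 = {2, 5, 7, 10}
Tree: B1–B2, B1–B3, B2–B4, B3–B5, B4–B6, B6–B7, B4–B8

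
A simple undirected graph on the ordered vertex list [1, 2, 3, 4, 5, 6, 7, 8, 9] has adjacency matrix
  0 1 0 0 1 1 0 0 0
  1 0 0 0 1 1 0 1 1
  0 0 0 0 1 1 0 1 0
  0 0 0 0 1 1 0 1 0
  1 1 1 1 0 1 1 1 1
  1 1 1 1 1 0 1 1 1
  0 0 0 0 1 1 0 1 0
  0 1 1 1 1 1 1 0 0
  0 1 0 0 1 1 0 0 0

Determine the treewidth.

3

A width-3 tree decomposition is:
Bags: B1 = {3, 5, 6, 8}  B2 = {4, 5, 6, 8}  B3 = {2, 5, 6, 8}  B4 = {1, 2, 5, 6}  B5 = {2, 5, 6, 9}  B6 = {5, 6, 7, 8}
Tree: B1–B2, B1–B3, B3–B4, B4–B5, B1–B6
Each bag holds 4 vertices, so the decomposition has width 3, which upper-bounds the treewidth. Conversely, {2, 5, 6, 8} is a clique of size 4, and the vertices of any clique must share a bag in every tree decomposition; so some bag has ≥ 4 vertices and tw(G) ≥ 3. Hence tw(G) = 3 exactly.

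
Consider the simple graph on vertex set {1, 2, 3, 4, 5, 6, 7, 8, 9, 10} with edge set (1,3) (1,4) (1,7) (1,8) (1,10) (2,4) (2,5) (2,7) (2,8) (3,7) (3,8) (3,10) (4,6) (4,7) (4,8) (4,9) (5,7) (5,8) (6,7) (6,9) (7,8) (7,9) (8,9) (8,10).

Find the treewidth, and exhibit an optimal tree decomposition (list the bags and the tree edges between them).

The largest bag has 4 vertices, giving width 3; this decomposition certifies tw(G) ≤ 3. Conversely, {1, 3, 8, 10} is a clique of size 4, and the vertices of any clique must share a bag in every tree decomposition; so some bag has ≥ 4 vertices and tw(G) ≥ 3. Combining the bounds, tw(G) = 3.

Treewidth 3.
One such decomposition:
Bags: B1 = {1, 4, 7, 8}  B2 = {1, 3, 7, 8}  B3 = {2, 4, 7, 8}  B4 = {2, 5, 7, 8}  B5 = {4, 7, 8, 9}  B6 = {4, 6, 7, 9}  B7 = {1, 3, 8, 10}
Tree: B1–B2, B1–B3, B3–B4, B3–B5, B5–B6, B2–B7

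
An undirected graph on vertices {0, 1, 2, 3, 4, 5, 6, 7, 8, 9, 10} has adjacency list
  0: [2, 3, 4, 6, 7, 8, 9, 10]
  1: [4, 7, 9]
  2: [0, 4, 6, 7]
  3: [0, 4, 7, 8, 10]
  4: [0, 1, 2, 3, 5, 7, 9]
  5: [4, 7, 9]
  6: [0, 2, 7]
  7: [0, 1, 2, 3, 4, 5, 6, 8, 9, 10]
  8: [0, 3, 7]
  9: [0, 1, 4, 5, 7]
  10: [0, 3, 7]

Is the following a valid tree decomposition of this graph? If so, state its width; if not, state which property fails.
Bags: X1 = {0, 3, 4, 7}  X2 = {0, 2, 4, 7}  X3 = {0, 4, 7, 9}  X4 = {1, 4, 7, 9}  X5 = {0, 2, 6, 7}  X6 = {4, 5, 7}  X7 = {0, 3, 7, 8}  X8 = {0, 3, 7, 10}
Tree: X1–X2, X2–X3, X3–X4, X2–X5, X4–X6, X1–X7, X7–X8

No — edge (9,5) lies in no bag.

A tree decomposition must satisfy three properties: every vertex lies in some bag; for every edge, both endpoints lie together in some bag; and for every vertex, the bags containing it form a connected subtree. Here edge (9,5) lies in no bag, so the decomposition is invalid.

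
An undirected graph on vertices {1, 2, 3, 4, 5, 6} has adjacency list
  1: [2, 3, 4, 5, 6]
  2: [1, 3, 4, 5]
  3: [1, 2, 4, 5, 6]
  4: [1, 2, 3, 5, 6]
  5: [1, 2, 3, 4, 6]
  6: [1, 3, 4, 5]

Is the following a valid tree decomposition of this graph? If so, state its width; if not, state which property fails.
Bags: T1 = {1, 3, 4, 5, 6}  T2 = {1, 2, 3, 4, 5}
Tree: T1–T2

Yes; width 4.

Checking the three conditions: (i) the bags cover all of {1, 2, 3, 4, 5, 6}; (ii) for each edge, some bag contains both endpoints; (iii) the bags containing any fixed vertex form a subtree. All hold, so the decomposition is valid with width 5 − 1 = 4.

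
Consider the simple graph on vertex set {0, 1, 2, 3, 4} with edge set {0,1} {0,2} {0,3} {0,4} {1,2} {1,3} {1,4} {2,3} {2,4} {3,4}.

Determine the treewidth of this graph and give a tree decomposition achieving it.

Treewidth 4.
One optimal decomposition is:
Bags: B1 = {0, 1, 2, 3, 4}
Tree: (single bag)

A single bag containing all 5 vertices is trivially a valid decomposition of width 4. On the other hand G contains the 5-clique {0, 1, 2, 3, 4}. A clique must lie in a single bag of any decomposition, so no decomposition can have width below 4. Therefore the treewidth is 4.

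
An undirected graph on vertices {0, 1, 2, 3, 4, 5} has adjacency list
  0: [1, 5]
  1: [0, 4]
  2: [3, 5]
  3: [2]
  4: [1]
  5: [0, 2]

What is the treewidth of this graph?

A width-1 tree decomposition is:
Bags: B1 = {1, 4}  B2 = {0, 1}  B3 = {0, 5}  B4 = {2, 5}  B5 = {2, 3}
Tree: B1–B2, B2–B3, B3–B4, B4–B5
Each bag holds 2 vertices, so the decomposition has width 1, which upper-bounds the treewidth. Any graph with an edge has treewidth ≥ 1, and G has the edge 4–1. Combining the bounds, tw(G) = 1.

1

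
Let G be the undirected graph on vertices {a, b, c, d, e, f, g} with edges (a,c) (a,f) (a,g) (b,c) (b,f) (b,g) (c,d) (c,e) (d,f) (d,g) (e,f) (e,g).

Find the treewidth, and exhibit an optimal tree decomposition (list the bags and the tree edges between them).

Treewidth 3.
One such decomposition:
Bags: B1 = {c, e, f, g}  B2 = {c, d, f, g}  B3 = {a, c, f, g}  B4 = {b, c, f, g}
Tree: B1–B2, B2–B3, B3–B4

The largest bag has 4 vertices, giving width 3; this decomposition certifies tw(G) ≤ 3. For the lower bound: the 4 vertex sets {e,f}, {c,d}, {g}, {a} are disjoint, each induces a connected subgraph, and every pair is joined by at least one edge of G. Contracting each set to a single vertex therefore yields K_{4} as a minor, and since treewidth is minor-monotone, tw(G) ≥ tw(K_{4}) = 3. Combining the bounds, tw(G) = 3.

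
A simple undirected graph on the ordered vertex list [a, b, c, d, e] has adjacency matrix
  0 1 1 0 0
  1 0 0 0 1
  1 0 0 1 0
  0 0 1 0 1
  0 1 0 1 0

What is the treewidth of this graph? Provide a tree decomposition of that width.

Treewidth 2.
One optimal decomposition is:
Bags: B1 = {a, b, e}  B2 = {a, d, e}  B3 = {a, c, d}
Tree: B1–B2, B2–B3

Every bag has size at most 3, so the width is 3 − 1 = 2 and tw(G) ≤ 2. For the lower bound, G contains the cycle a–b–e–d–c–a, so G is not a forest; only forests have treewidth ≤ 1, hence tw(G) ≥ 2. Therefore the treewidth is 2.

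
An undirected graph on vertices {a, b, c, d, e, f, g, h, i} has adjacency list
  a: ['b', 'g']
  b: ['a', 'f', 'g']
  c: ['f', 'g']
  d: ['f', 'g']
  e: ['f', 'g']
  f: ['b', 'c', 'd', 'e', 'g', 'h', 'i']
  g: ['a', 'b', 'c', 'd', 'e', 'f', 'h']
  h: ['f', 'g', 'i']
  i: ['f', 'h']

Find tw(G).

2

A width-2 tree decomposition is:
Bags: B1 = {f, h, i}  B2 = {f, g, h}  B3 = {b, f, g}  B4 = {e, f, g}  B5 = {a, b, g}  B6 = {c, f, g}  B7 = {d, f, g}
Tree: B1–B2, B2–B3, B2–B4, B3–B5, B4–B6, B3–B7
The largest bag has 3 vertices, giving width 2; this decomposition certifies tw(G) ≤ 2. For the lower bound, the 3 vertices {a, b, g} are pairwise adjacent, and any tree decomposition puts a clique entirely inside one bag — forcing width ≥ 2. Combining the bounds, tw(G) = 2.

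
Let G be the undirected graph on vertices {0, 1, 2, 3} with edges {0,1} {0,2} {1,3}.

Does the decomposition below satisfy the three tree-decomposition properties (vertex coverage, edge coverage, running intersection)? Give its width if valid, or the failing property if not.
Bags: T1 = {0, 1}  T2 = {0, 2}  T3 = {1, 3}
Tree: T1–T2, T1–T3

Every vertex of G appears in some bag (union = {0, 1, 2, 3}); every edge is covered by a bag; and for each vertex v the set of bags containing v is connected in the bag tree. The decomposition is therefore valid. The largest bag has 2 vertices, so the width is 1.

Yes; width 1.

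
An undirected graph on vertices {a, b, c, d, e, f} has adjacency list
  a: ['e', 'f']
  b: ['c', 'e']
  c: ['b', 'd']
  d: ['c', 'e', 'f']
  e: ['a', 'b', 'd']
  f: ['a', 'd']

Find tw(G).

A width-2 tree decomposition is:
Bags: B1 = {b, c, e}  B2 = {c, d, e}  B3 = {a, d, e}  B4 = {a, d, f}
Tree: B1–B2, B2–B3, B3–B4
Each bag holds 3 vertices, so the decomposition has width 2, which upper-bounds the treewidth. For the lower bound, G contains the cycle b–c–d–e–b, so G is not a forest; only forests have treewidth ≤ 1, hence tw(G) ≥ 2. The upper and lower bounds meet at 2, so that is the treewidth.

2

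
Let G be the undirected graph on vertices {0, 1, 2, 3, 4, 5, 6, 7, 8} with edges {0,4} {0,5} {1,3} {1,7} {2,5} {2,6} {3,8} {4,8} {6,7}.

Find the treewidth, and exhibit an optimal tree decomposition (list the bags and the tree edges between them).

Each bag holds 3 vertices, so the decomposition has width 2, which upper-bounds the treewidth. For the lower bound, G contains the cycle 8–3–1–7–6–2–5–0–4–8, so G is not a forest; only forests have treewidth ≤ 1, hence tw(G) ≥ 2. Combining the bounds, tw(G) = 2.

Treewidth 2.
Bags: B1 = {1, 3, 8}  B2 = {1, 7, 8}  B3 = {6, 7, 8}  B4 = {2, 6, 8}  B5 = {2, 5, 8}  B6 = {0, 5, 8}  B7 = {0, 4, 8}
Tree: B1–B2, B2–B3, B3–B4, B4–B5, B5–B6, B6–B7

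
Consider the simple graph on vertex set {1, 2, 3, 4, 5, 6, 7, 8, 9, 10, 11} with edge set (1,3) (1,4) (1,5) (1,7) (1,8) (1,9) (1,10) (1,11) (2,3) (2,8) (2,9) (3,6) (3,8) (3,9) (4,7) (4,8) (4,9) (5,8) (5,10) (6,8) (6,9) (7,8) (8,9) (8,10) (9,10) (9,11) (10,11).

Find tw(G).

3

A width-3 tree decomposition is:
Bags: B1 = {1, 3, 8, 9}  B2 = {1, 8, 9, 10}  B3 = {1, 4, 8, 9}  B4 = {1, 5, 8, 10}  B5 = {1, 4, 7, 8}  B6 = {3, 6, 8, 9}  B7 = {2, 3, 8, 9}  B8 = {1, 9, 10, 11}
Tree: B1–B2, B1–B3, B2–B4, B3–B5, B1–B6, B1–B7, B2–B8
The largest bag has 4 vertices, giving width 3; this decomposition certifies tw(G) ≤ 3. For the lower bound, the 4 vertices {1, 8, 9, 10} are pairwise adjacent, and any tree decomposition puts a clique entirely inside one bag — forcing width ≥ 3. The upper and lower bounds meet at 3, so that is the treewidth.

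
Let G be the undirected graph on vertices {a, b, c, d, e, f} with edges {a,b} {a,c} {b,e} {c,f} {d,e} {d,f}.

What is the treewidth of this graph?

A width-2 tree decomposition is:
Bags: B1 = {a, c, f}  B2 = {a, b, f}  B3 = {b, e, f}  B4 = {d, e, f}
Tree: B1–B2, B2–B3, B3–B4
Every bag has size at most 3, so the width is 3 − 1 = 2 and tw(G) ≤ 2. For the lower bound, G contains the cycle f–c–a–b–e–d–f, so G is not a forest; only forests have treewidth ≤ 1, hence tw(G) ≥ 2. Therefore the treewidth is 2.

2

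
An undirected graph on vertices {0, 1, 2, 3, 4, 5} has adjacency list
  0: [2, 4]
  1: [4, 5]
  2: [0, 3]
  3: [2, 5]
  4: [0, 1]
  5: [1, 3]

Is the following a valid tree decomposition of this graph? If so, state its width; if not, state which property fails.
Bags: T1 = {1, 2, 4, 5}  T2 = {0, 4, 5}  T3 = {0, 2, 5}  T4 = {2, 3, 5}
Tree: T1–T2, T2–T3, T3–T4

No — bags containing vertex 2 are not connected in the tree.

A tree decomposition must satisfy three properties: every vertex lies in some bag; for every edge, both endpoints lie together in some bag; and for every vertex, the bags containing it form a connected subtree. Here bags containing vertex 2 are not connected in the tree, so the decomposition is invalid.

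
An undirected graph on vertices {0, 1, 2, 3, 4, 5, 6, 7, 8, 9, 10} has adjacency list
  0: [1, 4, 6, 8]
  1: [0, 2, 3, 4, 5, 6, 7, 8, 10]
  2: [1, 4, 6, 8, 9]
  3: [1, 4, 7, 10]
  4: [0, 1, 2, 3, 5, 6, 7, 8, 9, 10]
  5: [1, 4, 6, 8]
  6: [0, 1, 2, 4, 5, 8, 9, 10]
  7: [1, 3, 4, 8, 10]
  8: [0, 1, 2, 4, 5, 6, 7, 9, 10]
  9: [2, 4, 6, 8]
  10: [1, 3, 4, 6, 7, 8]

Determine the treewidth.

A width-4 tree decomposition is:
Bags: B1 = {1, 4, 7, 8, 10}  B2 = {1, 4, 6, 8, 10}  B3 = {1, 2, 4, 6, 8}  B4 = {1, 3, 4, 7, 10}  B5 = {0, 1, 4, 6, 8}  B6 = {2, 4, 6, 8, 9}  B7 = {1, 4, 5, 6, 8}
Tree: B1–B2, B2–B3, B1–B4, B3–B5, B3–B6, B5–B7
The largest bag has 5 vertices, giving width 4; this decomposition certifies tw(G) ≤ 4. On the other hand G contains the 5-clique {0, 1, 4, 6, 8}. A clique must lie in a single bag of any decomposition, so no decomposition can have width below 4. Therefore the treewidth is 4.

4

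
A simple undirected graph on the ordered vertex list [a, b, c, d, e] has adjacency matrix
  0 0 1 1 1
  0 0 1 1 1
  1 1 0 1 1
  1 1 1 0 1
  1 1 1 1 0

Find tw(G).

3

A width-3 tree decomposition is:
Bags: B1 = {b, c, d, e}  B2 = {a, c, d, e}
Tree: B1–B2
Every bag has size at most 4, so the width is 4 − 1 = 3 and tw(G) ≤ 3. For the lower bound, the 4 vertices {a, c, d, e} are pairwise adjacent, and any tree decomposition puts a clique entirely inside one bag — forcing width ≥ 3. Combining the bounds, tw(G) = 3.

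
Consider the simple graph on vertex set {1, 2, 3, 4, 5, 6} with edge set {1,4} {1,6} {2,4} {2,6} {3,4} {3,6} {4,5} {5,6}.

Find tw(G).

A width-2 tree decomposition is:
Bags: B1 = {1, 4, 6}  B2 = {2, 4, 6}  B3 = {4, 5, 6}  B4 = {3, 4, 6}
Tree: B1–B2, B2–B3, B3–B4
Every bag has size at most 3, so the width is 3 − 1 = 2 and tw(G) ≤ 2. Since 1–4–2–6–1 is a cycle in G, G is not acyclic. Forests are exactly the graphs of treewidth ≤ 1, so tw(G) ≥ 2. The upper and lower bounds meet at 2, so that is the treewidth.

2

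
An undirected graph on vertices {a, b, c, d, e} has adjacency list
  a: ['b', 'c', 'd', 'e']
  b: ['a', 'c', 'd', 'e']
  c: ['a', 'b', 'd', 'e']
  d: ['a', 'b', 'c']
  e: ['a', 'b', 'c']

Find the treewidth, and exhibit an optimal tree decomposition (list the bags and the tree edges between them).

Treewidth 3.
Bags: B1 = {a, b, c, e}  B2 = {a, b, c, d}
Tree: B1–B2

The largest bag has 4 vertices, giving width 3; this decomposition certifies tw(G) ≤ 3. On the other hand G contains the 4-clique {a, b, c, d}. A clique must lie in a single bag of any decomposition, so no decomposition can have width below 3. Combining the bounds, tw(G) = 3.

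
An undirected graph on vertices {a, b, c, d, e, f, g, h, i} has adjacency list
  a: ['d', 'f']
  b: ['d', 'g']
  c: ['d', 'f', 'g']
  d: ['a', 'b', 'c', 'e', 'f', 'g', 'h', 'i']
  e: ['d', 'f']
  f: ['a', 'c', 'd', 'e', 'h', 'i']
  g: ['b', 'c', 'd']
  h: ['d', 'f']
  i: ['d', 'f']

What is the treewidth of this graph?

2

A width-2 tree decomposition is:
Bags: B1 = {c, d, f}  B2 = {d, f, h}  B3 = {a, d, f}  B4 = {d, f, i}  B5 = {c, d, g}  B6 = {d, e, f}  B7 = {b, d, g}
Tree: B1–B2, B2–B3, B1–B4, B1–B5, B3–B6, B5–B7
Each bag holds 3 vertices, so the decomposition has width 2, which upper-bounds the treewidth. For the lower bound, the 3 vertices {c, d, g} are pairwise adjacent, and any tree decomposition puts a clique entirely inside one bag — forcing width ≥ 2. Therefore the treewidth is 2.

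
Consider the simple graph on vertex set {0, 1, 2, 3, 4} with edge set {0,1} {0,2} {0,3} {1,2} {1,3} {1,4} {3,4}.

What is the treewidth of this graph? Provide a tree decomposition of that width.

Treewidth 2.
One optimal decomposition is:
Bags: B1 = {0, 1, 2}  B2 = {0, 1, 3}  B3 = {1, 3, 4}
Tree: B1–B2, B2–B3

Every bag has size at most 3, so the width is 3 − 1 = 2 and tw(G) ≤ 2. Conversely, {0, 1, 2} is a clique of size 3, and the vertices of any clique must share a bag in every tree decomposition; so some bag has ≥ 3 vertices and tw(G) ≥ 2. Therefore the treewidth is 2.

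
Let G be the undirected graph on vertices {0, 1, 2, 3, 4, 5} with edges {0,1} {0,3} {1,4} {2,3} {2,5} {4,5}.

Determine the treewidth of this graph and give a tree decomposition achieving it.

The largest bag has 3 vertices, giving width 2; this decomposition certifies tw(G) ≤ 2. For the lower bound, G contains the cycle 4–1–0–3–2–5–4, so G is not a forest; only forests have treewidth ≤ 1, hence tw(G) ≥ 2. Hence tw(G) = 2 exactly.

Treewidth 2.
One such decomposition:
Bags: B1 = {0, 1, 4}  B2 = {0, 3, 4}  B3 = {2, 3, 4}  B4 = {2, 4, 5}
Tree: B1–B2, B2–B3, B3–B4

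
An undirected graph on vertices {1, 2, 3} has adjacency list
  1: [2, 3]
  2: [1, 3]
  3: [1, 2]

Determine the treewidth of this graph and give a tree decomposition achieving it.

With just one bag of size 3, the width is 3 − 1 = 2, so tw(G) ≤ 2. On the other hand G contains the 3-clique {1, 2, 3}. A clique must lie in a single bag of any decomposition, so no decomposition can have width below 2. Hence tw(G) = 2 exactly.

Treewidth 2.
One such decomposition:
Bags: B1 = {1, 2, 3}
Tree: (single bag)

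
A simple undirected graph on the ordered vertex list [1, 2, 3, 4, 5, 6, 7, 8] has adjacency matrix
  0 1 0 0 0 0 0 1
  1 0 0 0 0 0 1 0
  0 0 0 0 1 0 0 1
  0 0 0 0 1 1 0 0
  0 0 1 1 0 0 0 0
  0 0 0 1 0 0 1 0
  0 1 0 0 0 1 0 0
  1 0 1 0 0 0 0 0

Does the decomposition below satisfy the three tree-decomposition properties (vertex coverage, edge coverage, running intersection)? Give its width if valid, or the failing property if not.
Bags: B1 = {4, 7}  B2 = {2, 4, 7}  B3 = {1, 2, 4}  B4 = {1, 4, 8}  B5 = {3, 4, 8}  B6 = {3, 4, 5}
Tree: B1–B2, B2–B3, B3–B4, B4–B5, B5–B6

No — vertex 6 appears in no bag.

A tree decomposition must satisfy three properties: every vertex lies in some bag; for every edge, both endpoints lie together in some bag; and for every vertex, the bags containing it form a connected subtree. Here vertex 6 appears in no bag, so the decomposition is invalid.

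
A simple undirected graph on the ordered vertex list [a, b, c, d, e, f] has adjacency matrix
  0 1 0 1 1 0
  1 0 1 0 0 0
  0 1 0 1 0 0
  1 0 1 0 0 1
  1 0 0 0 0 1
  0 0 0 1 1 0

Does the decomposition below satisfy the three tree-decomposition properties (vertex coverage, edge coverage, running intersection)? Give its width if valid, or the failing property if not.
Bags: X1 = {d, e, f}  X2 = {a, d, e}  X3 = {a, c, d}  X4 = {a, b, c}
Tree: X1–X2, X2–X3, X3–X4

Checking the three conditions: (i) the bags cover all of {a, b, c, d, e, f}; (ii) for each edge, some bag contains both endpoints; (iii) the bags containing any fixed vertex form a subtree. All hold, so the decomposition is valid with width 3 − 1 = 2.

Yes; width 2.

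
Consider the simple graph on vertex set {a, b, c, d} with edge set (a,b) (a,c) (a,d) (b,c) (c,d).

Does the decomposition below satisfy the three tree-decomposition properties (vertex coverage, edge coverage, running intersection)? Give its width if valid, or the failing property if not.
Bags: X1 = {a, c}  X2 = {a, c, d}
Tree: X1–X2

A tree decomposition must satisfy three properties: every vertex lies in some bag; for every edge, both endpoints lie together in some bag; and for every vertex, the bags containing it form a connected subtree. Here vertex b appears in no bag, so the decomposition is invalid.

No — vertex b appears in no bag.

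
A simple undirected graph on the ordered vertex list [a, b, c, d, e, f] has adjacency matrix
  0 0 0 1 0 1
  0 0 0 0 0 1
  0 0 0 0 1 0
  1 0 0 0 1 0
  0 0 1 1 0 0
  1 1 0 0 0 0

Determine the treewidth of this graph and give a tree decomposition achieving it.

Every bag has size at most 2, so the width is 2 − 1 = 1 and tw(G) ≤ 1. G has an edge, so its treewidth is at least 1. The upper and lower bounds meet at 1, so that is the treewidth.

Treewidth 1.
Bags: B1 = {b, f}  B2 = {a, f}  B3 = {a, d}  B4 = {d, e}  B5 = {c, e}
Tree: B1–B2, B2–B3, B3–B4, B4–B5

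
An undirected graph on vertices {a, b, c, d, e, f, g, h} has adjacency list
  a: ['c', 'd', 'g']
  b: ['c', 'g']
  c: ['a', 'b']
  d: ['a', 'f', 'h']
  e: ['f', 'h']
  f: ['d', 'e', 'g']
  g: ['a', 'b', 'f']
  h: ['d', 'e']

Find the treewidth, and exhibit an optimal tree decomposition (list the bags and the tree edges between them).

Treewidth 2.
One such decomposition:
Bags: B1 = {b, c, g}  B2 = {a, c, g}  B3 = {a, f, g}  B4 = {a, d, f}  B5 = {d, e, f}  B6 = {d, e, h}
Tree: B1–B2, B2–B3, B3–B4, B4–B5, B5–B6

Every bag has size at most 3, so the width is 3 − 1 = 2 and tw(G) ≤ 2. The edges b–c–a–g–b form a cycle, so G is not a tree and its treewidth is at least 2. Hence tw(G) = 2 exactly.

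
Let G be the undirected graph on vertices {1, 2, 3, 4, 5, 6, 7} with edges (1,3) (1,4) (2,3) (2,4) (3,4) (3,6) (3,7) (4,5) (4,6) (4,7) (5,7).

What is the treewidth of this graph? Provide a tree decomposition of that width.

The largest bag has 3 vertices, giving width 2; this decomposition certifies tw(G) ≤ 2. Conversely, {1, 3, 4} is a clique of size 3, and the vertices of any clique must share a bag in every tree decomposition; so some bag has ≥ 3 vertices and tw(G) ≥ 2. Hence tw(G) = 2 exactly.

Treewidth 2.
One optimal decomposition is:
Bags: B1 = {3, 4, 7}  B2 = {1, 3, 4}  B3 = {3, 4, 6}  B4 = {4, 5, 7}  B5 = {2, 3, 4}
Tree: B1–B2, B2–B3, B1–B4, B2–B5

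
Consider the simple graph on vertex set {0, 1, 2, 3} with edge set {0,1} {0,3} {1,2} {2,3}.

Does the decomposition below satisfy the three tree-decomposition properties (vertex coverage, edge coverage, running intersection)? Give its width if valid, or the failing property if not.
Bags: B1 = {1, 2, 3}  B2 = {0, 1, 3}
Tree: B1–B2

Yes; width 2.

Checking the three conditions: (i) the bags cover all of {0, 1, 2, 3}; (ii) for each edge, some bag contains both endpoints; (iii) the bags containing any fixed vertex form a subtree. All hold, so the decomposition is valid with width 3 − 1 = 2.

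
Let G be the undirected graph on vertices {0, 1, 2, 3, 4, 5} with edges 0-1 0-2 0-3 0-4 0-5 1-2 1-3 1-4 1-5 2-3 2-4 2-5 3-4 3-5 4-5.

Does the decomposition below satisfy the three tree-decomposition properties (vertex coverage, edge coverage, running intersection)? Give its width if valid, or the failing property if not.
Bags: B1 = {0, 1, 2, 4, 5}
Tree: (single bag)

A tree decomposition must satisfy three properties: every vertex lies in some bag; for every edge, both endpoints lie together in some bag; and for every vertex, the bags containing it form a connected subtree. Here vertex 3 appears in no bag, so the decomposition is invalid.

No — vertex 3 appears in no bag.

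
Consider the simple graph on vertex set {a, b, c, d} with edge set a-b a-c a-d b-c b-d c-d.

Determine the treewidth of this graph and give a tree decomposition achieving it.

Treewidth 3.
One optimal decomposition is:
Bags: B1 = {a, b, c, d}
Tree: (single bag)

A single bag containing all 4 vertices is trivially a valid decomposition of width 3. On the other hand G contains the 4-clique {a, b, c, d}. A clique must lie in a single bag of any decomposition, so no decomposition can have width below 3. Hence tw(G) = 3 exactly.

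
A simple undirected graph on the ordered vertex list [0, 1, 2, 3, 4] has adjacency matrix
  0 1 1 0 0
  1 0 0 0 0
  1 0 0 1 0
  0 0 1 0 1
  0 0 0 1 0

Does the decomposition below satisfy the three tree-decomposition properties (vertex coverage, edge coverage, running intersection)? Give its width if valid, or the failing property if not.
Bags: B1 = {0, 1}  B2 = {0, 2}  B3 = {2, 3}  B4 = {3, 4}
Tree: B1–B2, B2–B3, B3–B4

Yes; width 1.

Every vertex of G appears in some bag (union = {0, 1, 2, 3, 4}); every edge is covered by a bag; and for each vertex v the set of bags containing v is connected in the bag tree. The decomposition is therefore valid. The largest bag has 2 vertices, so the width is 1.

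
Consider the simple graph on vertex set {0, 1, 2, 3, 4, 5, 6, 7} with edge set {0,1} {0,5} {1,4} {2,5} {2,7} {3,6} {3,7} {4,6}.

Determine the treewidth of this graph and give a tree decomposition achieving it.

Treewidth 2.
Bags: B1 = {2, 3, 7}  B2 = {2, 3, 5}  B3 = {0, 3, 5}  B4 = {0, 1, 3}  B5 = {1, 3, 4}  B6 = {3, 4, 6}
Tree: B1–B2, B2–B3, B3–B4, B4–B5, B5–B6

Each bag holds 3 vertices, so the decomposition has width 2, which upper-bounds the treewidth. Since 3–7–2–5–0–1–4–6–3 is a cycle in G, G is not acyclic. Forests are exactly the graphs of treewidth ≤ 1, so tw(G) ≥ 2. The upper and lower bounds meet at 2, so that is the treewidth.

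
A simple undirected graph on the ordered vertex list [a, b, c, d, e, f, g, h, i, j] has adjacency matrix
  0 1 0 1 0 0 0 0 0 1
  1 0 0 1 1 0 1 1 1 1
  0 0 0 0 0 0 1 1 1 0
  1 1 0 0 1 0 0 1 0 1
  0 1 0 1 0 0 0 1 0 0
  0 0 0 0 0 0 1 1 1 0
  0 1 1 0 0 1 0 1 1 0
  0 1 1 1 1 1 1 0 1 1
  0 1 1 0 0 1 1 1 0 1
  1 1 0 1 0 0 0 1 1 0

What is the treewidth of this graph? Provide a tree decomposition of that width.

Each bag holds 4 vertices, so the decomposition has width 3, which upper-bounds the treewidth. On the other hand G contains the 4-clique {c, g, h, i}. A clique must lie in a single bag of any decomposition, so no decomposition can have width below 3. Hence tw(G) = 3 exactly.

Treewidth 3.
One such decomposition:
Bags: B1 = {a, b, d, j}  B2 = {b, d, h, j}  B3 = {b, h, i, j}  B4 = {b, g, h, i}  B5 = {b, d, e, h}  B6 = {c, g, h, i}  B7 = {f, g, h, i}
Tree: B1–B2, B2–B3, B3–B4, B2–B5, B4–B6, B4–B7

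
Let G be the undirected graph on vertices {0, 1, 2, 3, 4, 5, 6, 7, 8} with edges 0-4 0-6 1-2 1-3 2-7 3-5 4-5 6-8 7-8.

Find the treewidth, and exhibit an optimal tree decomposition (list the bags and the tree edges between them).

Treewidth 2.
One such decomposition:
Bags: B1 = {0, 4, 6}  B2 = {4, 5, 6}  B3 = {3, 5, 6}  B4 = {1, 3, 6}  B5 = {1, 2, 6}  B6 = {2, 6, 7}  B7 = {6, 7, 8}
Tree: B1–B2, B2–B3, B3–B4, B4–B5, B5–B6, B6–B7

The largest bag has 3 vertices, giving width 2; this decomposition certifies tw(G) ≤ 2. The edges 6–0–4–5–3–1–2–7–8–6 form a cycle, so G is not a tree and its treewidth is at least 2. The upper and lower bounds meet at 2, so that is the treewidth.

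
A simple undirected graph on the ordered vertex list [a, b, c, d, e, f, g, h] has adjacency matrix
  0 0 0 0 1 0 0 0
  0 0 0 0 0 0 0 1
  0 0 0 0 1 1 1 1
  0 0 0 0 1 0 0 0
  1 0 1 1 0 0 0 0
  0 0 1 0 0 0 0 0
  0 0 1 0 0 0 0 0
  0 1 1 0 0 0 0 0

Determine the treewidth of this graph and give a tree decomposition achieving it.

Every bag has size at most 2, so the width is 2 − 1 = 1 and tw(G) ≤ 1. Since G has at least one edge (e.g. e–c), it is not an edgeless graph, so tw(G) ≥ 1. Hence tw(G) = 1 exactly.

Treewidth 1.
One optimal decomposition is:
Bags: B1 = {c, e}  B2 = {a, e}  B3 = {c, g}  B4 = {c, f}  B5 = {c, h}  B6 = {d, e}  B7 = {b, h}
Tree: B1–B2, B1–B3, B3–B4, B1–B5, B1–B6, B5–B7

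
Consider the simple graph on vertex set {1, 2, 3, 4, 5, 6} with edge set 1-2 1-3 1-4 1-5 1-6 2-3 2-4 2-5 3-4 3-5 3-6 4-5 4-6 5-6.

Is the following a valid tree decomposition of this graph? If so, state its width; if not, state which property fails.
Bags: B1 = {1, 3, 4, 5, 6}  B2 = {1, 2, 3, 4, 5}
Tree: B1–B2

Yes; width 4.

Vertex coverage: the bags together contain {1, 2, 3, 4, 5, 6}, the full vertex set. Edge coverage: each edge of G has both endpoints in at least one bag. Running intersection: for every vertex, the bags containing it form a connected subtree. All three properties hold, so this is a valid tree decomposition of width max|bag| − 1 = 4, and hence tw(G) ≤ 4.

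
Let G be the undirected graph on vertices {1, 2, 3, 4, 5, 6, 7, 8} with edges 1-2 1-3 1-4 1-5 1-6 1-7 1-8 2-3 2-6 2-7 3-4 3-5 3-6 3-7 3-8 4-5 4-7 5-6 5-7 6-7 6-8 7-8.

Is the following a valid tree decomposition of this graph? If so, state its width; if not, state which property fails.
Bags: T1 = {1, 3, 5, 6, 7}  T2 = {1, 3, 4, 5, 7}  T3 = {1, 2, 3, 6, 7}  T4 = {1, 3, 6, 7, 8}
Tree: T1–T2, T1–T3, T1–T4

Yes; width 4.

Every vertex of G appears in some bag (union = {1, 2, 3, 4, 5, 6, 7, 8}); every edge is covered by a bag; and for each vertex v the set of bags containing v is connected in the bag tree. The decomposition is therefore valid. The largest bag has 5 vertices, so the width is 4.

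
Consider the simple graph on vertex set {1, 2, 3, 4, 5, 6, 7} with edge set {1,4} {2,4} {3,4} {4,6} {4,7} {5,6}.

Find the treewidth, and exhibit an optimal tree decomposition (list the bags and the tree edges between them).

Each bag holds 2 vertices, so the decomposition has width 1, which upper-bounds the treewidth. Since G has at least one edge (e.g. 6–4), it is not an edgeless graph, so tw(G) ≥ 1. Combining the bounds, tw(G) = 1.

Treewidth 1.
One optimal decomposition is:
Bags: B1 = {4, 6}  B2 = {3, 4}  B3 = {4, 7}  B4 = {1, 4}  B5 = {2, 4}  B6 = {5, 6}
Tree: B1–B2, B2–B3, B1–B4, B3–B5, B1–B6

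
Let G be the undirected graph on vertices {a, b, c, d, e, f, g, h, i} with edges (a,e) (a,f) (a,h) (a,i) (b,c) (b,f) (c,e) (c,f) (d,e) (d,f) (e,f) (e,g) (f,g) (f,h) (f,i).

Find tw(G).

A width-2 tree decomposition is:
Bags: B1 = {c, e, f}  B2 = {b, c, f}  B3 = {d, e, f}  B4 = {e, f, g}  B5 = {a, e, f}  B6 = {a, f, h}  B7 = {a, f, i}
Tree: B1–B2, B1–B3, B3–B4, B4–B5, B5–B6, B6–B7
The largest bag has 3 vertices, giving width 2; this decomposition certifies tw(G) ≤ 2. On the other hand G contains the 3-clique {d, e, f}. A clique must lie in a single bag of any decomposition, so no decomposition can have width below 2. Combining the bounds, tw(G) = 2.

2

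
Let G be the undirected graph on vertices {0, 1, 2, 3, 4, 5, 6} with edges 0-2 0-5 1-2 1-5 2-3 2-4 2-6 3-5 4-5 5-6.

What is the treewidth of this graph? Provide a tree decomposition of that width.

Treewidth 2.
One such decomposition:
Bags: B1 = {0, 2, 5}  B2 = {2, 5, 6}  B3 = {1, 2, 5}  B4 = {2, 3, 5}  B5 = {2, 4, 5}
Tree: B1–B2, B2–B3, B3–B4, B4–B5

Every bag has size at most 3, so the width is 3 − 1 = 2 and tw(G) ≤ 2. Since 5–0–2–6–5 is a cycle in G, G is not acyclic. Forests are exactly the graphs of treewidth ≤ 1, so tw(G) ≥ 2. Hence tw(G) = 2 exactly.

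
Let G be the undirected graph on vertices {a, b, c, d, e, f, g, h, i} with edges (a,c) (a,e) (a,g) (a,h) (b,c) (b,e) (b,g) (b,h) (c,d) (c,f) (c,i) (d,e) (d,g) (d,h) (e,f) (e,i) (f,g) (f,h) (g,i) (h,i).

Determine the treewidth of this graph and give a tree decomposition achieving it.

The largest bag has 5 vertices, giving width 4; this decomposition certifies tw(G) ≤ 4. For the lower bound: the 5 vertex sets {b,h}, {e,i}, {a,c}, {g}, {f} are disjoint, each induces a connected subgraph, and every pair is joined by at least one edge of G. Contracting each set to a single vertex therefore yields K_{5} as a minor, and since treewidth is minor-monotone, tw(G) ≥ tw(K_{5}) = 4. The upper and lower bounds meet at 4, so that is the treewidth.

Treewidth 4.
One such decomposition:
Bags: B1 = {b, c, e, g, h}  B2 = {c, e, g, h, i}  B3 = {a, c, e, g, h}  B4 = {c, e, f, g, h}  B5 = {c, d, e, g, h}
Tree: B1–B2, B2–B3, B3–B4, B4–B5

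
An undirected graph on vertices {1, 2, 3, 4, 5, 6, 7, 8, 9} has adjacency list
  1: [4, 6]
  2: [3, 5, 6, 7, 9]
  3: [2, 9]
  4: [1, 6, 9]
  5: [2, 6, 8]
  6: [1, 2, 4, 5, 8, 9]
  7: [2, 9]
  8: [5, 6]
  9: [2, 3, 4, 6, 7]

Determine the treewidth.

2

A width-2 tree decomposition is:
Bags: B1 = {2, 5, 6}  B2 = {2, 6, 9}  B3 = {5, 6, 8}  B4 = {2, 3, 9}  B5 = {2, 7, 9}  B6 = {4, 6, 9}  B7 = {1, 4, 6}
Tree: B1–B2, B1–B3, B2–B4, B4–B5, B2–B6, B6–B7
Each bag holds 3 vertices, so the decomposition has width 2, which upper-bounds the treewidth. For the lower bound, the 3 vertices {2, 3, 9} are pairwise adjacent, and any tree decomposition puts a clique entirely inside one bag — forcing width ≥ 2. Hence tw(G) = 2 exactly.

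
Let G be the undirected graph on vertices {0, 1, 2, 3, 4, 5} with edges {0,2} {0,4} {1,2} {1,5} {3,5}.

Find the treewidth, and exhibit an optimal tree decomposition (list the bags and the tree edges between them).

Treewidth 1.
One such decomposition:
Bags: B1 = {3, 5}  B2 = {1, 5}  B3 = {1, 2}  B4 = {0, 2}  B5 = {0, 4}
Tree: B1–B2, B2–B3, B3–B4, B4–B5

The largest bag has 2 vertices, giving width 1; this decomposition certifies tw(G) ≤ 1. Any graph with an edge has treewidth ≥ 1, and G has the edge 3–5. Hence tw(G) = 1 exactly.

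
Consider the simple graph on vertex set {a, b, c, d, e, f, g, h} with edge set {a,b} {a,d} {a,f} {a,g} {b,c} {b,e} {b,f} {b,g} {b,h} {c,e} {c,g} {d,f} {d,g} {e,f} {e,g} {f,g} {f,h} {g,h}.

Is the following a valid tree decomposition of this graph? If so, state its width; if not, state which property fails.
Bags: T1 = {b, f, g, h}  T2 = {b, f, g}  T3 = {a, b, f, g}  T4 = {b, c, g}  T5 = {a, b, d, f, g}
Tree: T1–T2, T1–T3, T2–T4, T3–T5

No — vertex e appears in no bag.

A tree decomposition must satisfy three properties: every vertex lies in some bag; for every edge, both endpoints lie together in some bag; and for every vertex, the bags containing it form a connected subtree. Here vertex e appears in no bag, so the decomposition is invalid.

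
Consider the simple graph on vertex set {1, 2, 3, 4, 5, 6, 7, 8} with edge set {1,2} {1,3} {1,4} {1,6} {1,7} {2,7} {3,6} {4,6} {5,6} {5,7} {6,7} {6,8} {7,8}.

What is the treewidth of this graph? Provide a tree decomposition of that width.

Each bag holds 3 vertices, so the decomposition has width 2, which upper-bounds the treewidth. Conversely, {1, 2, 7} is a clique of size 3, and the vertices of any clique must share a bag in every tree decomposition; so some bag has ≥ 3 vertices and tw(G) ≥ 2. Therefore the treewidth is 2.

Treewidth 2.
One optimal decomposition is:
Bags: B1 = {1, 4, 6}  B2 = {1, 6, 7}  B3 = {5, 6, 7}  B4 = {1, 3, 6}  B5 = {1, 2, 7}  B6 = {6, 7, 8}
Tree: B1–B2, B2–B3, B2–B4, B2–B5, B3–B6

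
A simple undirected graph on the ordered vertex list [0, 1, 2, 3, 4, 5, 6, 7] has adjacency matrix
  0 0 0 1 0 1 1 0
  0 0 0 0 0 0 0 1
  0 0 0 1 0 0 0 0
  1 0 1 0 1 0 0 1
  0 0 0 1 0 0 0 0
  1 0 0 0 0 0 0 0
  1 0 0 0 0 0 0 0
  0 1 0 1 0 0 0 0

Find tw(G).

A width-1 tree decomposition is:
Bags: B1 = {3, 7}  B2 = {0, 3}  B3 = {0, 6}  B4 = {2, 3}  B5 = {3, 4}  B6 = {1, 7}  B7 = {0, 5}
Tree: B1–B2, B2–B3, B2–B4, B2–B5, B1–B6, B3–B7
The largest bag has 2 vertices, giving width 1; this decomposition certifies tw(G) ≤ 1. G has an edge, so its treewidth is at least 1. The upper and lower bounds meet at 1, so that is the treewidth.

1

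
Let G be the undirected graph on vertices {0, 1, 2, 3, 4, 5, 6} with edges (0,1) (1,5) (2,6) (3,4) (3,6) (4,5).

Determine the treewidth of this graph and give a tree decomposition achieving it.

Every bag has size at most 2, so the width is 2 − 1 = 1 and tw(G) ≤ 1. Since G has at least one edge (e.g. 2–6), it is not an edgeless graph, so tw(G) ≥ 1. Hence tw(G) = 1 exactly.

Treewidth 1.
Bags: B1 = {2, 6}  B2 = {3, 6}  B3 = {3, 4}  B4 = {4, 5}  B5 = {1, 5}  B6 = {0, 1}
Tree: B1–B2, B2–B3, B3–B4, B4–B5, B5–B6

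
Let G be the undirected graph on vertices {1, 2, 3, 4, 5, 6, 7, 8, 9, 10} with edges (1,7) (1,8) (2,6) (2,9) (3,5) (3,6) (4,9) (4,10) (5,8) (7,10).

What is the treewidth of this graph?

2

A width-2 tree decomposition is:
Bags: B1 = {4, 9, 10}  B2 = {2, 9, 10}  B3 = {2, 6, 10}  B4 = {3, 6, 10}  B5 = {3, 5, 10}  B6 = {5, 8, 10}  B7 = {1, 8, 10}  B8 = {1, 7, 10}
Tree: B1–B2, B2–B3, B3–B4, B4–B5, B5–B6, B6–B7, B7–B8
The largest bag has 3 vertices, giving width 2; this decomposition certifies tw(G) ≤ 2. For the lower bound, G contains the cycle 10–4–9–2–6–3–5–8–1–7–10, so G is not a forest; only forests have treewidth ≤ 1, hence tw(G) ≥ 2. The upper and lower bounds meet at 2, so that is the treewidth.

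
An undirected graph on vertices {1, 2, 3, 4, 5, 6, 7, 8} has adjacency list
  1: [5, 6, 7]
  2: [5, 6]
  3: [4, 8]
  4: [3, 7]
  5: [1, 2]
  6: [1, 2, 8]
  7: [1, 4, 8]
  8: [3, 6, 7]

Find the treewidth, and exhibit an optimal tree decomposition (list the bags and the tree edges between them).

Every bag has size at most 3, so the width is 3 − 1 = 2 and tw(G) ≤ 2. Since 3–4–7–8–3 is a cycle in G, G is not acyclic. Forests are exactly the graphs of treewidth ≤ 1, so tw(G) ≥ 2. Combining the bounds, tw(G) = 2.

Treewidth 2.
One optimal decomposition is:
Bags: B1 = {3, 4, 8}  B2 = {4, 7, 8}  B3 = {6, 7, 8}  B4 = {1, 6, 7}  B5 = {1, 2, 6}  B6 = {1, 2, 5}
Tree: B1–B2, B2–B3, B3–B4, B4–B5, B5–B6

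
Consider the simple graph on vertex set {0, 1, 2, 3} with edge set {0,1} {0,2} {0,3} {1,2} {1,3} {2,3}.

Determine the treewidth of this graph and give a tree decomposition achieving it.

Treewidth 3.
One such decomposition:
Bags: B1 = {0, 1, 2, 3}
Tree: (single bag)

With just one bag of size 4, the width is 4 − 1 = 3, so tw(G) ≤ 3. For the lower bound, the 4 vertices {0, 1, 2, 3} are pairwise adjacent, and any tree decomposition puts a clique entirely inside one bag — forcing width ≥ 3. The upper and lower bounds meet at 3, so that is the treewidth.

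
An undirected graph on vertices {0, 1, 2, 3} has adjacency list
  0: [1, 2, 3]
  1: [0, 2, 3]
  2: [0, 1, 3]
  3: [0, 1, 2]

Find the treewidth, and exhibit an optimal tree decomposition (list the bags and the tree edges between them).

A single bag containing all 4 vertices is trivially a valid decomposition of width 3. Conversely, {0, 1, 2, 3} is a clique of size 4, and the vertices of any clique must share a bag in every tree decomposition; so some bag has ≥ 4 vertices and tw(G) ≥ 3. The upper and lower bounds meet at 3, so that is the treewidth.

Treewidth 3.
Bags: B1 = {0, 1, 2, 3}
Tree: (single bag)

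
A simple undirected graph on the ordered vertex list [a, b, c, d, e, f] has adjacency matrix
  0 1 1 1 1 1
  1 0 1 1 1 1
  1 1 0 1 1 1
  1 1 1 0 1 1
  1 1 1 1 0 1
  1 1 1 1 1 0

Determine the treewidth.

5

A width-5 tree decomposition is:
Bags: B1 = {a, b, c, d, e, f}
Tree: (single bag)
With just one bag of size 6, the width is 6 − 1 = 5, so tw(G) ≤ 5. Conversely, {a, b, c, d, e, f} is a clique of size 6, and the vertices of any clique must share a bag in every tree decomposition; so some bag has ≥ 6 vertices and tw(G) ≥ 5. Therefore the treewidth is 5.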